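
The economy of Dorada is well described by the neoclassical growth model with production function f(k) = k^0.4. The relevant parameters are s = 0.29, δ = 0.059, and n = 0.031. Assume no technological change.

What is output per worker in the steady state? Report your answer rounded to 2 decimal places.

y* ≈ 2.18

In steady state, investment equals break-even investment: s·k^α = (n + δ)·k.
Rearranging, k^(1−α) = s / (n + δ).
k^0.6 = 0.29 / (0.031 + 0.059) = 0.29 / 0.090 = 3.2222
k* = 3.2222^(1/0.6) ≈ 7.0294
y* = (k*)^α = 7.0294^0.4 ≈ 2.1816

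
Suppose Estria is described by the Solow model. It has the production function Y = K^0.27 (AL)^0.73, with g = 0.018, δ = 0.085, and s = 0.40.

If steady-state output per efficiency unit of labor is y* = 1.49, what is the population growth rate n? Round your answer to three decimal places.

At the steady state, Δk = 0, so s·k^α = (n + g + δ)·k.
Since y* = [s/(n + g + δ)]^(α/(1−α)), we have s/(n + g + δ) = (y*)^((1−α)/α) = 1.49^2.7037 = 2.9393.
Therefore n + g + δ = s / 2.9393 = 0.40 / 2.9393 = 0.1361, so n = 0.1361 − 0.103 = 0.0331.

n ≈ 0.033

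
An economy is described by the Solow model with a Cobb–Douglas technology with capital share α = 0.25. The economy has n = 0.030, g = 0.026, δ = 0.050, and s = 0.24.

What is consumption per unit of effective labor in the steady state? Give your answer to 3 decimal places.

c* = 0.998

In steady state, investment equals break-even investment: s·k^α = (n + g + δ)·k.
Dividing both sides by k: k^(1−α) = s / (n + g + δ).
k^0.75 = 0.24 / (0.030 + 0.026 + 0.050) = 0.24 / 0.106 = 2.2642
k* = 2.2642^(1/0.75) ≈ 2.9732
y* = (k*)^α = 2.9732^0.25 ≈ 1.3131
c* = (1 − s)·y* = (1 − 0.24) × 1.3131 ≈ 0.9980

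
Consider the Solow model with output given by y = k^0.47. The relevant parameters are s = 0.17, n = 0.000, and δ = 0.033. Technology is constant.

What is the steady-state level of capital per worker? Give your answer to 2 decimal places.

k* ≈ 22.04

Steady state requires s·f(k) = (n + δ)·k, i.e. s·k^α = (n + δ)·k.
Dividing both sides by k: k^(1−α) = s / (n + δ).
k^0.53 = 0.17 / (0.000 + 0.033) = 0.17 / 0.033 = 5.1515
k* = 5.1515^(1/0.53) ≈ 22.0430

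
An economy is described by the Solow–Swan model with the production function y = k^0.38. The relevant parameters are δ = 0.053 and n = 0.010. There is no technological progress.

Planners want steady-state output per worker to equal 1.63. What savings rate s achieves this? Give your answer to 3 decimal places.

s ≈ 0.140

At the steady state, Δk = 0, so s·k^α = (n + δ)·k.
Since y* = [s/(n + δ)]^(α/(1−α)), we have s/(n + δ) = (y*)^((1−α)/α) = 1.63^1.6316 = 2.2192.
Therefore s = 2.2192 × (n + δ) = 2.2192 × 0.063 = 0.1398.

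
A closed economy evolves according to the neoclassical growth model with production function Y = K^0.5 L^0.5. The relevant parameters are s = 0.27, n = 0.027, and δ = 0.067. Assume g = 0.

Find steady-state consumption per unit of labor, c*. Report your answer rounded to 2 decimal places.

c* ≈ 2.10

In steady state, investment equals break-even investment: s·k^α = (n + δ)·k.
Rearranging, k^(1−α) = s / (n + δ).
k^0.5 = 0.27 / (0.027 + 0.067) = 0.27 / 0.094 = 2.8723
k* = 2.8723^(1/0.5) ≈ 8.2501
y* = (k*)^α = 8.2501^0.5 ≈ 2.8723
c* = (1 − s)·y* = (1 − 0.27) × 2.8723 ≈ 2.0968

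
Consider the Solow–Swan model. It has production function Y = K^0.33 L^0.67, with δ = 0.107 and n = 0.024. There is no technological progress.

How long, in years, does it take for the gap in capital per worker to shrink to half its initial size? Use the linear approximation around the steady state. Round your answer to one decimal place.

half-life ≈ 7.9 years

Near the steady state the convergence rate is λ = (1 − α)(n + δ).
λ = (1 − 0.33) × 0.131 = 0.67 × 0.131 = 0.08777
Half-life = ln 2 / λ = 0.6931 / 0.08777 ≈ 7.90 years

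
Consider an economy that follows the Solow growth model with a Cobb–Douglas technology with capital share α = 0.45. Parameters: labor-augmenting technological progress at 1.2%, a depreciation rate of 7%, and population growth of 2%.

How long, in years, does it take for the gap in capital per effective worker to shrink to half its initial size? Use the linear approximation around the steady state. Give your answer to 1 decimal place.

about 12.4 years

Near the steady state the convergence rate is λ = (1 − α)(n + g + δ).
λ = (1 − 0.45) × 0.102 = 0.55 × 0.102 = 0.0561
Half-life = ln 2 / λ = 0.6931 / 0.0561 ≈ 12.35 years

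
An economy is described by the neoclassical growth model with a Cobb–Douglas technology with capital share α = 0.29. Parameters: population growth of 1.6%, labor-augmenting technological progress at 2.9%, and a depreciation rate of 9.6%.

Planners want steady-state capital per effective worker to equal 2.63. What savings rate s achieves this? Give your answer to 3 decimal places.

s ≈ 0.280

In steady state, investment equals break-even investment: s·k^α = (n + g + δ)·k.
So s / (n + g + δ) = (k*)^(1−α) = 2.63^0.71 = 1.9869.
Therefore s = 1.9869 × (n + g + δ) = 1.9869 × 0.141 = 0.2802.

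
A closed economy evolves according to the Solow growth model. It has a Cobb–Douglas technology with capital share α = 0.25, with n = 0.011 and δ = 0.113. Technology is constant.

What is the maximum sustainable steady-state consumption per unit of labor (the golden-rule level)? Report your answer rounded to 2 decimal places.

At the golden rule, f'(k) = n + δ, so α·k^(α−1) = n + δ and k_gold = (α/(n + δ))^(1/(1−α)).
k_gold = (0.25/0.124)^(1/0.75) = 2.0161^1.3333 ≈ 2.5469
c_gold = f(k_gold) − (n + δ)·k_gold = 1.2633 − 0.124×2.5469 ≈ 0.9475

c_gold ≈ 0.95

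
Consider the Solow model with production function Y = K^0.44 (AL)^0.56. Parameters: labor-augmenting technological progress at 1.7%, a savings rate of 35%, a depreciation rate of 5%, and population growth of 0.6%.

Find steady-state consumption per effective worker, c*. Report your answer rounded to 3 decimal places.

c* ≈ 2.227

Steady state requires s·f(k) = (n + g + δ)·k, i.e. s·k^α = (n + g + δ)·k.
Dividing both sides by k: k^(1−α) = s / (n + g + δ).
k^0.56 = 0.35 / (0.006 + 0.017 + 0.050) = 0.35 / 0.073 = 4.7945
k* = 4.7945^(1/0.56) ≈ 16.4291
y* = (k*)^α = 16.4291^0.44 ≈ 3.4267
c* = (1 − s)·y* = (1 − 0.35) × 3.4267 ≈ 2.2274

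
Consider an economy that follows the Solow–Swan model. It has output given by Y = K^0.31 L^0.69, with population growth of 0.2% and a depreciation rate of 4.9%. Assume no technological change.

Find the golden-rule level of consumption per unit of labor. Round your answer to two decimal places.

At the golden rule, f'(k) = n + δ, so α·k^(α−1) = n + δ and k_gold = (α/(n + δ))^(1/(1−α)).
k_gold = (0.31/0.051)^(1/0.69) = 6.0784^1.4493 ≈ 13.6756
c_gold = f(k_gold) − (n + δ)·k_gold = 2.2498 − 0.051×13.6756 ≈ 1.5523

c_gold ≈ 1.55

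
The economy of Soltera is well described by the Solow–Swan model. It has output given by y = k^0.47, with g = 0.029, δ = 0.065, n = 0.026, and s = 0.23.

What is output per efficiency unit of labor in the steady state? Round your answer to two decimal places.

In steady state, investment equals break-even investment: s·k^α = (n + g + δ)·k.
Rearranging, k^(1−α) = s / (n + g + δ).
k^0.53 = 0.23 / (0.026 + 0.029 + 0.065) = 0.23 / 0.120 = 1.9167
k* = 1.9167^(1/0.53) ≈ 3.4129
y* = (k*)^α = 3.4129^0.47 ≈ 1.7806

y* = 1.78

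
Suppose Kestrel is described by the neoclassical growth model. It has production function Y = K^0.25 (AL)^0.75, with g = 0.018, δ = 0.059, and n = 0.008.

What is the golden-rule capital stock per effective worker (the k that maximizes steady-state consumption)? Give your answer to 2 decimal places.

The golden rule sets f'(k) = n + g + δ, i.e. α·k^(α−1) = n + g + δ.
So k^(1−α) = α / (n + g + δ) = 0.25 / 0.085 = 2.9412.
k_gold = 2.9412^(1/0.75) ≈ 4.2140

k_gold ≈ 4.21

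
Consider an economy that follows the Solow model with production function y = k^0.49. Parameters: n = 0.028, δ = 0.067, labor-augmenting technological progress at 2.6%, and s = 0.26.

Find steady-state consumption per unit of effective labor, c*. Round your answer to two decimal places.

In steady state, investment equals break-even investment: s·k^α = (n + g + δ)·k.
Rearranging, k^(1−α) = s / (n + g + δ).
k^0.51 = 0.26 / (0.028 + 0.026 + 0.067) = 0.26 / 0.121 = 2.1488
k* = 2.1488^(1/0.51) ≈ 4.4809
y* = (k*)^α = 4.4809^0.49 ≈ 2.0853
c* = (1 − s)·y* = (1 − 0.26) × 2.0853 ≈ 1.5431

c* ≈ 1.54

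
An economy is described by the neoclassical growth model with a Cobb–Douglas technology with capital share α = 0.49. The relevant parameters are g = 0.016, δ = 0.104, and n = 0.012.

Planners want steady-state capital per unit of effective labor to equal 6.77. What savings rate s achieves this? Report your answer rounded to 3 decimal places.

s ≈ 0.350

Steady state requires s·f(k) = (n + g + δ)·k, i.e. s·k^α = (n + g + δ)·k.
So s / (n + g + δ) = (k*)^(1−α) = 6.77^0.51 = 2.6522.
Therefore s = 2.6522 × (n + g + δ) = 2.6522 × 0.132 = 0.3501.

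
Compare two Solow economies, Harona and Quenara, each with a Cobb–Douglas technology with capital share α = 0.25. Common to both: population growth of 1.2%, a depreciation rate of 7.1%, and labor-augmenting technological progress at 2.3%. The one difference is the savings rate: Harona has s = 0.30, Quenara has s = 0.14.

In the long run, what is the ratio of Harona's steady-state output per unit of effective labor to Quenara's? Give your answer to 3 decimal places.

Steady-state y* = [s/(n + g + δ)]^(α/(1−α)), so the ratio is [ (s_H/(n + g + δ)_H) / (s_Q/(n + g + δ)_Q) ]^0.3333.
s_H/(n + g + δ)_H = 0.30/0.106 = 2.8302; s_Q/(n + g + δ)_Q = 0.14/0.106 = 1.3208.
Ratio = (2.8302/1.3208)^0.3333 = 2.1428^0.3333 ≈ 1.2892

y*_H / y*_Q ≈ 1.289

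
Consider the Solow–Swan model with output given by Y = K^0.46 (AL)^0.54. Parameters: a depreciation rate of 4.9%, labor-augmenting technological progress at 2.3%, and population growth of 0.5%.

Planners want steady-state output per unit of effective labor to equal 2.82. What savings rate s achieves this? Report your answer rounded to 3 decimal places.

Steady state requires s·f(k) = (n + g + δ)·k, i.e. s·k^α = (n + g + δ)·k.
Since y* = [s/(n + g + δ)]^(α/(1−α)), we have s/(n + g + δ) = (y*)^((1−α)/α) = 2.82^1.1739 = 3.3771.
Therefore s = 3.3771 × (n + g + δ) = 3.3771 × 0.077 = 0.2600.

s ≈ 0.260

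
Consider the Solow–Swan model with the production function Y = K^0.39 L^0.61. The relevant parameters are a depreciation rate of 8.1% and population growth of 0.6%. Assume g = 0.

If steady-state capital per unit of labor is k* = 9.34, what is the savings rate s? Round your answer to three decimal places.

At the steady state, Δk = 0, so s·k^α = (n + δ)·k.
So s / (n + δ) = (k*)^(1−α) = 9.34^0.61 = 3.9076.
Therefore s = 3.9076 × (n + δ) = 3.9076 × 0.087 = 0.3400.

s ≈ 0.340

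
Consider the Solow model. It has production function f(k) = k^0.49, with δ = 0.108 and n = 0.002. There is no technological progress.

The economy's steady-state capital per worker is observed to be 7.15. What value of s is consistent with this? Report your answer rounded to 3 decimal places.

s ≈ 0.300

In steady state, investment equals break-even investment: s·k^α = (n + δ)·k.
So s / (n + δ) = (k*)^(1−α) = 7.15^0.51 = 2.7271.
Therefore s = 2.7271 × (n + δ) = 2.7271 × 0.110 = 0.3000.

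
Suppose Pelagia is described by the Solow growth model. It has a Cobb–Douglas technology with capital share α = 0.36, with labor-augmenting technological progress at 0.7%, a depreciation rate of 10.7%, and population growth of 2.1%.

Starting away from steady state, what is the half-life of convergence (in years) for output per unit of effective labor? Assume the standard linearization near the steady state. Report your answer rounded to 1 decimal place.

Near the steady state the convergence rate is λ = (1 − α)(n + g + δ).
λ = (1 − 0.36) × 0.135 = 0.64 × 0.135 = 0.0864
Half-life = ln 2 / λ = 0.6931 / 0.0864 ≈ 8.02 years

about 8.0 years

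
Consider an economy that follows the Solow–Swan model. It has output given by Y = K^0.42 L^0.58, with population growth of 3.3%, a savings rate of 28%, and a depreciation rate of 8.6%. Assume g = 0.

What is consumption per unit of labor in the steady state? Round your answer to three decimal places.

c* = 1.338

Steady state requires s·f(k) = (n + δ)·k, i.e. s·k^α = (n + δ)·k.
Dividing both sides by k: k^(1−α) = s / (n + δ).
k^0.58 = 0.28 / (0.033 + 0.086) = 0.28 / 0.119 = 2.3529
k* = 2.3529^(1/0.58) ≈ 4.3722
y* = (k*)^α = 4.3722^0.42 ≈ 1.8582
c* = (1 − s)·y* = (1 − 0.28) × 1.8582 ≈ 1.3379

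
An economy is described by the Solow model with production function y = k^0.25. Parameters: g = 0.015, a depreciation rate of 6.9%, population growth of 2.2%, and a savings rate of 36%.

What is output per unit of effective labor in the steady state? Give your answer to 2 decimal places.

Steady state requires s·f(k) = (n + g + δ)·k, i.e. s·k^α = (n + g + δ)·k.
Dividing both sides by k: k^(1−α) = s / (n + g + δ).
k^0.75 = 0.36 / (0.022 + 0.015 + 0.069) = 0.36 / 0.106 = 3.3962
k* = 3.3962^(1/0.75) ≈ 5.1049
y* = (k*)^α = 5.1049^0.25 ≈ 1.5031

y* = 1.50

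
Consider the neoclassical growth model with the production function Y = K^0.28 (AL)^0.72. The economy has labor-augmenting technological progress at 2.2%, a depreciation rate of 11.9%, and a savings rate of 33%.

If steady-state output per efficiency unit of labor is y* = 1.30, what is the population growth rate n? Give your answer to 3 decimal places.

Steady state requires s·f(k) = (n + g + δ)·k, i.e. s·k^α = (n + g + δ)·k.
Since y* = [s/(n + g + δ)]^(α/(1−α)), we have s/(n + g + δ) = (y*)^((1−α)/α) = 1.30^2.5714 = 1.9633.
Therefore n + g + δ = s / 1.9633 = 0.33 / 1.9633 = 0.1681, so n = 0.1681 − 0.141 = 0.0271.

n ≈ 0.027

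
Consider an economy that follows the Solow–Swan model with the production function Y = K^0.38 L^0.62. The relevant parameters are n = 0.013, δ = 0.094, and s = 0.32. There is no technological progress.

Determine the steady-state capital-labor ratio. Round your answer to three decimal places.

k* ≈ 5.853

Steady state requires s·f(k) = (n + δ)·k, i.e. s·k^α = (n + δ)·k.
Rearranging, k^(1−α) = s / (n + δ).
k^0.62 = 0.32 / (0.013 + 0.094) = 0.32 / 0.107 = 2.9907
k* = 2.9907^(1/0.62) ≈ 5.8530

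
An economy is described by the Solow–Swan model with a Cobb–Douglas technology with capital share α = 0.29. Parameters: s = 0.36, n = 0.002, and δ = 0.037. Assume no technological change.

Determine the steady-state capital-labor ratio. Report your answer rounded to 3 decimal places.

k* = 22.882

Steady state requires s·f(k) = (n + δ)·k, i.e. s·k^α = (n + δ)·k.
Rearranging, k^(1−α) = s / (n + δ).
k^0.71 = 0.36 / (0.002 + 0.037) = 0.36 / 0.039 = 9.2308
k* = 9.2308^(1/0.71) ≈ 22.8819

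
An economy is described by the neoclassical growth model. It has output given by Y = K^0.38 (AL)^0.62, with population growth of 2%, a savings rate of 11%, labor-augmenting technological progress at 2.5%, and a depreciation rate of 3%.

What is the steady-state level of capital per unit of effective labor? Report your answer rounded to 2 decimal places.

Steady state requires s·f(k) = (n + g + δ)·k, i.e. s·k^α = (n + g + δ)·k.
Dividing both sides by k: k^(1−α) = s / (n + g + δ).
k^0.62 = 0.11 / (0.020 + 0.025 + 0.030) = 0.11 / 0.075 = 1.4667
k* = 1.4667^(1/0.62) ≈ 1.8548

k* ≈ 1.85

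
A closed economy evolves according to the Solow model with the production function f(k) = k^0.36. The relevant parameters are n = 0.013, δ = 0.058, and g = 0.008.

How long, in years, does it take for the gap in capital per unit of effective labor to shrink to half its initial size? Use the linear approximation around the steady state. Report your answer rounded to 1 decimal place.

Near the steady state the convergence rate is λ = (1 − α)(n + g + δ).
λ = (1 − 0.36) × 0.079 = 0.64 × 0.079 = 0.05056
Half-life = ln 2 / λ = 0.6931 / 0.05056 ≈ 13.71 years

t_½ ≈ 13.7 years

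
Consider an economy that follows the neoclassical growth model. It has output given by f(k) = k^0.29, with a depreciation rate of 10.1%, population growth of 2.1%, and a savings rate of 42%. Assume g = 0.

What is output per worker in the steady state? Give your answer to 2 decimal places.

At the steady state, Δk = 0, so s·k^α = (n + δ)·k.
Dividing both sides by k: k^(1−α) = s / (n + δ).
k^0.71 = 0.42 / (0.021 + 0.101) = 0.42 / 0.122 = 3.4426
k* = 3.4426^(1/0.71) ≈ 5.7040
y* = (k*)^α = 5.7040^0.29 ≈ 1.6569

y* ≈ 1.66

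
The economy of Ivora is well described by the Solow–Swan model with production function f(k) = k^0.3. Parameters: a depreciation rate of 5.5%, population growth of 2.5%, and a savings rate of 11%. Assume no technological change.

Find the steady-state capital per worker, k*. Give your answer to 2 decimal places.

Steady state requires s·f(k) = (n + δ)·k, i.e. s·k^α = (n + δ)·k.
Rearranging, k^(1−α) = s / (n + δ).
k^0.7 = 0.11 / (0.025 + 0.055) = 0.11 / 0.080 = 1.3750
k* = 1.3750^(1/0.7) ≈ 1.5761

k* ≈ 1.58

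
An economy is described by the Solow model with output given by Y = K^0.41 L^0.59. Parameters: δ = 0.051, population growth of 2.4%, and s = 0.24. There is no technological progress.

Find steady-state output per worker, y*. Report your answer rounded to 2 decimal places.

y* = 2.24

In steady state, investment equals break-even investment: s·k^α = (n + δ)·k.
Dividing both sides by k: k^(1−α) = s / (n + δ).
k^0.59 = 0.24 / (0.024 + 0.051) = 0.24 / 0.075 = 3.2000
k* = 3.2000^(1/0.59) ≈ 7.1810
y* = (k*)^α = 7.1810^0.41 ≈ 2.2441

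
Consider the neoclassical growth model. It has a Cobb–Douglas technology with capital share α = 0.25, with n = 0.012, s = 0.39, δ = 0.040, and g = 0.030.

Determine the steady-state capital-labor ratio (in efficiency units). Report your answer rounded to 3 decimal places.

Steady state requires s·f(k) = (n + g + δ)·k, i.e. s·k^α = (n + g + δ)·k.
Dividing both sides by k: k^(1−α) = s / (n + g + δ).
k^0.75 = 0.39 / (0.012 + 0.030 + 0.040) = 0.39 / 0.082 = 4.7561
k* = 4.7561^(1/0.75) ≈ 7.9984

k* ≈ 7.998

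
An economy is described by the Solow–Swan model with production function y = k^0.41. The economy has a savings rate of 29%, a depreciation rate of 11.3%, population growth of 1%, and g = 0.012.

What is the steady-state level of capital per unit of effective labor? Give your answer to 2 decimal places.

k* = 3.65

In steady state, investment equals break-even investment: s·k^α = (n + g + δ)·k.
Rearranging, k^(1−α) = s / (n + g + δ).
k^0.59 = 0.29 / (0.010 + 0.012 + 0.113) = 0.29 / 0.135 = 2.1481
k* = 2.1481^(1/0.59) ≈ 3.6543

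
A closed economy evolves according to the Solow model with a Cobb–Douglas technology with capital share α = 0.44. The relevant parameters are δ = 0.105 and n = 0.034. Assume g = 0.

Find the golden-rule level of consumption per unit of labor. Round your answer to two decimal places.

c_gold ≈ 1.38

At the golden rule, f'(k) = n + δ, so α·k^(α−1) = n + δ and k_gold = (α/(n + δ))^(1/(1−α)).
k_gold = (0.44/0.139)^(1/0.56) = 3.1655^1.7857 ≈ 7.8278
c_gold = f(k_gold) − (n + δ)·k_gold = 2.4729 − 0.139×7.8278 ≈ 1.3848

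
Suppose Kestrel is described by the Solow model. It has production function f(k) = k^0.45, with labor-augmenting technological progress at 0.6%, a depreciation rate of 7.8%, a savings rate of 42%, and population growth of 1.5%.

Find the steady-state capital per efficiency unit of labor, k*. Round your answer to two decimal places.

k* = 13.84

In steady state, investment equals break-even investment: s·k^α = (n + g + δ)·k.
Rearranging, k^(1−α) = s / (n + g + δ).
k^0.55 = 0.42 / (0.015 + 0.006 + 0.078) = 0.42 / 0.099 = 4.2424
k* = 4.2424^(1/0.55) ≈ 13.8392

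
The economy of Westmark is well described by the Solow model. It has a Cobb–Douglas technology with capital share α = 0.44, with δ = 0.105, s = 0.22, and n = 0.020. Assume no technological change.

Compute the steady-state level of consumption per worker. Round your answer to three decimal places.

c* ≈ 1.216

At the steady state, Δk = 0, so s·k^α = (n + δ)·k.
Rearranging, k^(1−α) = s / (n + δ).
k^0.56 = 0.22 / (0.020 + 0.105) = 0.22 / 0.125 = 1.7600
k* = 1.7600^(1/0.56) ≈ 2.7442
y* = (k*)^α = 2.7442^0.44 ≈ 1.5592
c* = (1 − s)·y* = (1 − 0.22) × 1.5592 ≈ 1.2162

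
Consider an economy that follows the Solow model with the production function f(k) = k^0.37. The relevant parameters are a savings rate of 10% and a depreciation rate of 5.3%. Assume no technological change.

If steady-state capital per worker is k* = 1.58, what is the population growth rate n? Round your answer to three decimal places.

n ≈ 0.022

At the steady state, Δk = 0, so s·k^α = (n + δ)·k.
So s / (n + δ) = (k*)^(1−α) = 1.58^0.63 = 1.3340.
Therefore n + δ = s / 1.3340 = 0.10 / 1.3340 = 0.0750, so n = 0.0750 − 0.053 = 0.0220.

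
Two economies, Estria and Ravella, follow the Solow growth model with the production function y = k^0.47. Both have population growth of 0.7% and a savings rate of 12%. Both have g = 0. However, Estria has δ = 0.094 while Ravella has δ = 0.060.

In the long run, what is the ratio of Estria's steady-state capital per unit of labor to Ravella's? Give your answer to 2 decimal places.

Steady-state k* = [s/(n + δ)]^(1/(1−α)), so the ratio is [ (s_E/(n + δ)_E) / (s_R/(n + δ)_R) ]^1.8868.
s_E/(n + δ)_E = 0.12/0.101 = 1.1881; s_R/(n + δ)_R = 0.12/0.067 = 1.7910.
Ratio = (1.1881/1.7910)^1.8868 = 0.6634^1.8868 ≈ 0.4610

ratio ≈ 0.46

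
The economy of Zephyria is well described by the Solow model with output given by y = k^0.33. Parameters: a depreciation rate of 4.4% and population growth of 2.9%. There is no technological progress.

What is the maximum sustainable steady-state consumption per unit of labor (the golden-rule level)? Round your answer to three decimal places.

At the golden rule, f'(k) = n + δ, so α·k^(α−1) = n + δ and k_gold = (α/(n + δ))^(1/(1−α)).
k_gold = (0.33/0.073)^(1/0.67) = 4.5205^1.4925 ≈ 9.5031
c_gold = f(k_gold) − (n + δ)·k_gold = 2.1023 − 0.073×9.5031 ≈ 1.4086

c_gold ≈ 1.409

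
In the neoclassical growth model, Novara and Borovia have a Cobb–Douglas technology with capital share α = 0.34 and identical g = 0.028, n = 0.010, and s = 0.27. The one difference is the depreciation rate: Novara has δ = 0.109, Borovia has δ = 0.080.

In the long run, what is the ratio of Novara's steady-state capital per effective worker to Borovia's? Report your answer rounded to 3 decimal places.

Steady-state k* = [s/(n + g + δ)]^(1/(1−α)), so the ratio is [ (s_N/(n + g + δ)_N) / (s_B/(n + g + δ)_B) ]^1.5152.
s_N/(n + g + δ)_N = 0.27/0.147 = 1.8367; s_B/(n + g + δ)_B = 0.27/0.118 = 2.2881.
Ratio = (1.8367/2.2881)^1.5152 = 0.8027^1.5152 ≈ 0.7168

k*_N / k*_B ≈ 0.717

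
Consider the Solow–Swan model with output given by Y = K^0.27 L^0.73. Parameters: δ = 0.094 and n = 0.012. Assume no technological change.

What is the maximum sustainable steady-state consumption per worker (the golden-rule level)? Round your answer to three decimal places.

At the golden rule, f'(k) = n + δ, so α·k^(α−1) = n + δ and k_gold = (α/(n + δ))^(1/(1−α)).
k_gold = (0.27/0.106)^(1/0.73) = 2.5472^1.3699 ≈ 3.5997
c_gold = f(k_gold) − (n + δ)·k_gold = 1.4132 − 0.106×3.5997 ≈ 1.0316

c_gold ≈ 1.032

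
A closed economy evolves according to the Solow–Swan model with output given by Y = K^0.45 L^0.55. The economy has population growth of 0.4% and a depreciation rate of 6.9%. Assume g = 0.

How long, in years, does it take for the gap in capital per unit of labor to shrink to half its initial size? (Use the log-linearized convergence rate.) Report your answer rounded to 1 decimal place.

about 17.3 years

Near the steady state the convergence rate is λ = (1 − α)(n + δ).
λ = (1 − 0.45) × 0.073 = 0.55 × 0.073 = 0.04015
Half-life = ln 2 / λ = 0.6931 / 0.04015 ≈ 17.26 years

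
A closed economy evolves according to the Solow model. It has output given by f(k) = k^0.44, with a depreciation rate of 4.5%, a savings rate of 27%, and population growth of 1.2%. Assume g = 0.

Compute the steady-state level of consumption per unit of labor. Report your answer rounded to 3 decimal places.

At the steady state, Δk = 0, so s·k^α = (n + δ)·k.
Dividing both sides by k: k^(1−α) = s / (n + δ).
k^0.56 = 0.27 / (0.012 + 0.045) = 0.27 / 0.057 = 4.7368
k* = 4.7368^(1/0.56) ≈ 16.0777
y* = (k*)^α = 16.0777^0.44 ≈ 3.3942
c* = (1 − s)·y* = (1 − 0.27) × 3.3942 ≈ 2.4778

c* ≈ 2.478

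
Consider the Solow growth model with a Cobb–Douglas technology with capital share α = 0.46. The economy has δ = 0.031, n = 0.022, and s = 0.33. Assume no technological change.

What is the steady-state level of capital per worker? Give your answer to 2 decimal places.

k* ≈ 29.57

In steady state, investment equals break-even investment: s·k^α = (n + δ)·k.
Dividing both sides by k: k^(1−α) = s / (n + δ).
k^0.54 = 0.33 / (0.022 + 0.031) = 0.33 / 0.053 = 6.2264
k* = 6.2264^(1/0.54) ≈ 29.5671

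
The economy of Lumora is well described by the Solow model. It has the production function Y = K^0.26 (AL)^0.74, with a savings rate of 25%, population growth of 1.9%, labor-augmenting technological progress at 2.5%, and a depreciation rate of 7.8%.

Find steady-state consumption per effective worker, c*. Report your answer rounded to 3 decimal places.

c* = 0.965

At the steady state, Δk = 0, so s·k^α = (n + g + δ)·k.
Dividing both sides by k: k^(1−α) = s / (n + g + δ).
k^0.74 = 0.25 / (0.019 + 0.025 + 0.078) = 0.25 / 0.122 = 2.0492
k* = 2.0492^(1/0.74) ≈ 2.6367
y* = (k*)^α = 2.6367^0.26 ≈ 1.2867
c* = (1 − s)·y* = (1 − 0.25) × 1.2867 ≈ 0.9650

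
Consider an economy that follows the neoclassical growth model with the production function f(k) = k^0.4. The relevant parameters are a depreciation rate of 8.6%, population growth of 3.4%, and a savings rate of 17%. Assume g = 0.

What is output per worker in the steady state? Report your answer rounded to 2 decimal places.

At the steady state, Δk = 0, so s·k^α = (n + δ)·k.
Dividing both sides by k: k^(1−α) = s / (n + δ).
k^0.6 = 0.17 / (0.034 + 0.086) = 0.17 / 0.120 = 1.4167
k* = 1.4167^(1/0.6) ≈ 1.7870
y* = (k*)^α = 1.7870^0.4 ≈ 1.2614

y* = 1.26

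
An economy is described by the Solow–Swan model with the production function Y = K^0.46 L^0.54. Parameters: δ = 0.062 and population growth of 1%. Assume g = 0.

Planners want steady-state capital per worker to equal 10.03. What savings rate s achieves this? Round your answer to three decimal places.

In steady state, investment equals break-even investment: s·k^α = (n + δ)·k.
So s / (n + δ) = (k*)^(1−α) = 10.03^0.54 = 3.4730.
Therefore s = 3.4730 × (n + δ) = 3.4730 × 0.072 = 0.2501.

s ≈ 0.250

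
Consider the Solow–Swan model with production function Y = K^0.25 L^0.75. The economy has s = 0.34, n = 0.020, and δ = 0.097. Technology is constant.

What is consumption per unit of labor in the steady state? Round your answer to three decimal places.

c* = 0.942

Steady state requires s·f(k) = (n + δ)·k, i.e. s·k^α = (n + δ)·k.
Rearranging, k^(1−α) = s / (n + δ).
k^0.75 = 0.34 / (0.020 + 0.097) = 0.34 / 0.117 = 2.9060
k* = 2.9060^(1/0.75) ≈ 4.1469
y* = (k*)^α = 4.1469^0.25 ≈ 1.4270
c* = (1 − s)·y* = (1 − 0.34) × 1.4270 ≈ 0.9418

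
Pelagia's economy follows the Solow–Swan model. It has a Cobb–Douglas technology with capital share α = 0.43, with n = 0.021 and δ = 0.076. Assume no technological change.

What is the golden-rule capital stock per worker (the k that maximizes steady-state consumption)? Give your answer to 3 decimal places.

The golden rule sets f'(k) = n + δ, i.e. α·k^(α−1) = n + δ.
So k^(1−α) = α / (n + δ) = 0.43 / 0.097 = 4.4330.
k_gold = 4.4330^(1/0.57) ≈ 13.6319

k_gold ≈ 13.632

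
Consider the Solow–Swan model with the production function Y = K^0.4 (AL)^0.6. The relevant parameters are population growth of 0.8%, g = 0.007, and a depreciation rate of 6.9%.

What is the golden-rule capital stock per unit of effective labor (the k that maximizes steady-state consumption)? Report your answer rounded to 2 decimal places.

The golden rule sets f'(k) = n + g + δ, i.e. α·k^(α−1) = n + g + δ.
So k^(1−α) = α / (n + g + δ) = 0.4 / 0.084 = 4.7619.
k_gold = 4.7619^(1/0.6) ≈ 13.4783

k_gold ≈ 13.48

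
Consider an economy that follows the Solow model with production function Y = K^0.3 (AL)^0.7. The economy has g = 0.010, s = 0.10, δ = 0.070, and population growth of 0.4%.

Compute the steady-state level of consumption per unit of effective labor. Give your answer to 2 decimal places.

At the steady state, Δk = 0, so s·k^α = (n + g + δ)·k.
Rearranging, k^(1−α) = s / (n + g + δ).
k^0.7 = 0.10 / (0.004 + 0.010 + 0.070) = 0.10 / 0.084 = 1.1905
k* = 1.1905^(1/0.7) ≈ 1.2829
y* = (k*)^α = 1.2829^0.3 ≈ 1.0776
c* = (1 − s)·y* = (1 − 0.10) × 1.0776 ≈ 0.9698

c* = 0.97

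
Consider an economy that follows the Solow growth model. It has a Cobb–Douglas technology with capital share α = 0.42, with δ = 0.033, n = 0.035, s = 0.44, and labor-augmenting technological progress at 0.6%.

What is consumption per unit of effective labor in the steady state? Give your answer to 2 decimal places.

c* ≈ 2.04

In steady state, investment equals break-even investment: s·k^α = (n + g + δ)·k.
Rearranging, k^(1−α) = s / (n + g + δ).
k^0.58 = 0.44 / (0.035 + 0.006 + 0.033) = 0.44 / 0.074 = 5.9459
k* = 5.9459^(1/0.58) ≈ 21.6201
y* = (k*)^α = 21.6201^0.42 ≈ 3.6361
c* = (1 − s)·y* = (1 − 0.44) × 3.6361 ≈ 2.0362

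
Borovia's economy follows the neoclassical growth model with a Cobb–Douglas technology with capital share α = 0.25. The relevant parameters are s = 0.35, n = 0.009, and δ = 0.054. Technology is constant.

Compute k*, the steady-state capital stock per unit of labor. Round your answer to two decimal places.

k* = 9.84

In steady state, investment equals break-even investment: s·k^α = (n + δ)·k.
Rearranging, k^(1−α) = s / (n + δ).
k^0.75 = 0.35 / (0.009 + 0.054) = 0.35 / 0.063 = 5.5556
k* = 5.5556^(1/0.75) ≈ 9.8395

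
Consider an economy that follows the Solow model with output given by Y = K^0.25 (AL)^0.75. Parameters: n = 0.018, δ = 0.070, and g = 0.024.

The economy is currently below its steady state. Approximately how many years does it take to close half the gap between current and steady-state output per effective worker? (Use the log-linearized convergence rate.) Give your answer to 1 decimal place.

Near the steady state the convergence rate is λ = (1 − α)(n + g + δ).
λ = (1 − 0.25) × 0.112 = 0.75 × 0.112 = 0.0840
Half-life = ln 2 / λ = 0.6931 / 0.0840 ≈ 8.25 years

t_½ ≈ 8.3 years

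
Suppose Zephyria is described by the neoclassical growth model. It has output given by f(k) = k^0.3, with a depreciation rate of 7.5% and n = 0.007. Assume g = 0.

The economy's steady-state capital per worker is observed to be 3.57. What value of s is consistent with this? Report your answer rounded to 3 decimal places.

At the steady state, Δk = 0, so s·k^α = (n + δ)·k.
So s / (n + δ) = (k*)^(1−α) = 3.57^0.7 = 2.4371.
Therefore s = 2.4371 × (n + δ) = 2.4371 × 0.082 = 0.1998.

s ≈ 0.200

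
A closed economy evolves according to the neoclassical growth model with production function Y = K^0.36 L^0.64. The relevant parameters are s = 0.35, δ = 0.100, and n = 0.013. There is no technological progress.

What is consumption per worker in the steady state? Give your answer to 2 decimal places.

In steady state, investment equals break-even investment: s·k^α = (n + δ)·k.
Dividing both sides by k: k^(1−α) = s / (n + δ).
k^0.64 = 0.35 / (0.013 + 0.100) = 0.35 / 0.113 = 3.0973
k* = 3.0973^(1/0.64) ≈ 5.8501
y* = (k*)^α = 5.8501^0.36 ≈ 1.8888
c* = (1 − s)·y* = (1 − 0.35) × 1.8888 ≈ 1.2277

c* ≈ 1.23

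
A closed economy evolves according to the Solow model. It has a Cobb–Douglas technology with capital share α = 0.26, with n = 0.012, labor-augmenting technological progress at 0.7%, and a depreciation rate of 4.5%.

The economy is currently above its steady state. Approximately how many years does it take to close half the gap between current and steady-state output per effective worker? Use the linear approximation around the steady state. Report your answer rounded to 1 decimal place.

Near the steady state the convergence rate is λ = (1 − α)(n + g + δ).
λ = (1 − 0.26) × 0.064 = 0.74 × 0.064 = 0.04736
Half-life = ln 2 / λ = 0.6931 / 0.04736 ≈ 14.63 years

t_½ ≈ 14.6 years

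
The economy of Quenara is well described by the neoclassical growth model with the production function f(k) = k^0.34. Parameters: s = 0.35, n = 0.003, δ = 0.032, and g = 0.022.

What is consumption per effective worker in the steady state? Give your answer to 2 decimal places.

c* ≈ 1.66

In steady state, investment equals break-even investment: s·k^α = (n + g + δ)·k.
Rearranging, k^(1−α) = s / (n + g + δ).
k^0.66 = 0.35 / (0.003 + 0.022 + 0.032) = 0.35 / 0.057 = 6.1404
k* = 6.1404^(1/0.66) ≈ 15.6400
y* = (k*)^α = 15.6400^0.34 ≈ 2.5471
c* = (1 − s)·y* = (1 − 0.35) × 2.5471 ≈ 1.6556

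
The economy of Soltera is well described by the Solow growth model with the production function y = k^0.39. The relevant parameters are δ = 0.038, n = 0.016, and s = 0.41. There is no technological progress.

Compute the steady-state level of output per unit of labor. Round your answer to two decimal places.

In steady state, investment equals break-even investment: s·k^α = (n + δ)·k.
Dividing both sides by k: k^(1−α) = s / (n + δ).
k^0.61 = 0.41 / (0.016 + 0.038) = 0.41 / 0.054 = 7.5926
k* = 7.5926^(1/0.61) ≈ 27.7500
y* = (k*)^α = 27.7500^0.39 ≈ 3.6549

y* = 3.65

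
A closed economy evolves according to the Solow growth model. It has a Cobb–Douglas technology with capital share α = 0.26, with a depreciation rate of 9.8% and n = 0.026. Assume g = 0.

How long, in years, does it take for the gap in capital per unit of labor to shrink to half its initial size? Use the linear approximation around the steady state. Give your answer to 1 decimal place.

Near the steady state the convergence rate is λ = (1 − α)(n + δ).
λ = (1 − 0.26) × 0.124 = 0.74 × 0.124 = 0.09176
Half-life = ln 2 / λ = 0.6931 / 0.09176 ≈ 7.55 years

t_½ ≈ 7.6 years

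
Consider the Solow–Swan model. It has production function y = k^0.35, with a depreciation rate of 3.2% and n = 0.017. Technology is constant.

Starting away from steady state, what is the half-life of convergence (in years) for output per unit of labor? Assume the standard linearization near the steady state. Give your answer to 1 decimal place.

Near the steady state the convergence rate is λ = (1 − α)(n + δ).
λ = (1 − 0.35) × 0.049 = 0.65 × 0.049 = 0.03185
Half-life = ln 2 / λ = 0.6931 / 0.03185 ≈ 21.76 years

t_½ ≈ 21.8 years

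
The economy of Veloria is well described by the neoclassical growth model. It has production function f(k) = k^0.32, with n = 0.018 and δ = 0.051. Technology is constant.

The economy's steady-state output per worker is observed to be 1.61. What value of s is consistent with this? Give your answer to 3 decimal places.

s ≈ 0.190

Steady state requires s·f(k) = (n + δ)·k, i.e. s·k^α = (n + δ)·k.
Since y* = [s/(n + δ)]^(α/(1−α)), we have s/(n + δ) = (y*)^((1−α)/α) = 1.61^2.125 = 2.7511.
Therefore s = 2.7511 × (n + δ) = 2.7511 × 0.069 = 0.1898.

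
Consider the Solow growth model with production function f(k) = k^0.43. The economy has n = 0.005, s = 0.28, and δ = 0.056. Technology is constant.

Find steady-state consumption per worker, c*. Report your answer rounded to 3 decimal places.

Steady state requires s·f(k) = (n + δ)·k, i.e. s·k^α = (n + δ)·k.
Rearranging, k^(1−α) = s / (n + δ).
k^0.57 = 0.28 / (0.005 + 0.056) = 0.28 / 0.061 = 4.5902
k* = 4.5902^(1/0.57) ≈ 14.4913
y* = (k*)^α = 14.4913^0.43 ≈ 3.1570
c* = (1 − s)·y* = (1 − 0.28) × 3.1570 ≈ 2.2730

c* ≈ 2.273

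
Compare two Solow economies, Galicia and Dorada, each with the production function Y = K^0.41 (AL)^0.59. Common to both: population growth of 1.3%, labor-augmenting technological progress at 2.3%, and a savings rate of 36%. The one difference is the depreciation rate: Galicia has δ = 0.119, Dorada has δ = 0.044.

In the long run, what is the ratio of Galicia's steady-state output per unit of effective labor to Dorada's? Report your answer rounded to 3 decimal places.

y*_G / y*_D ≈ 0.632

Steady-state y* = [s/(n + g + δ)]^(α/(1−α)), so the ratio is [ (s_G/(n + g + δ)_G) / (s_D/(n + g + δ)_D) ]^0.6949.
s_G/(n + g + δ)_G = 0.36/0.155 = 2.3226; s_D/(n + g + δ)_D = 0.36/0.080 = 4.5000.
Ratio = (2.3226/4.5000)^0.6949 = 0.5161^0.6949 ≈ 0.6315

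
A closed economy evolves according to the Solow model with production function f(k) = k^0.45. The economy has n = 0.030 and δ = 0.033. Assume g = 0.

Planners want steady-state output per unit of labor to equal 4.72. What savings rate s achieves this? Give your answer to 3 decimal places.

s ≈ 0.420

At the steady state, Δk = 0, so s·k^α = (n + δ)·k.
Since y* = [s/(n + δ)]^(α/(1−α)), we have s/(n + δ) = (y*)^((1−α)/α) = 4.72^1.2222 = 6.6633.
Therefore s = 6.6633 × (n + δ) = 6.6633 × 0.063 = 0.4198.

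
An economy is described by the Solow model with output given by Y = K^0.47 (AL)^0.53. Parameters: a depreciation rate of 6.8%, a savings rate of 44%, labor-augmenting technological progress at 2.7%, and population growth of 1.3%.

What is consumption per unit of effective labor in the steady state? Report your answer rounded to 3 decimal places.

c* = 1.946

At the steady state, Δk = 0, so s·k^α = (n + g + δ)·k.
Dividing both sides by k: k^(1−α) = s / (n + g + δ).
k^0.53 = 0.44 / (0.013 + 0.027 + 0.068) = 0.44 / 0.108 = 4.0741
k* = 4.0741^(1/0.53) ≈ 14.1580
y* = (k*)^α = 14.1580^0.47 ≈ 3.4751
c* = (1 − s)·y* = (1 − 0.44) × 3.4751 ≈ 1.9461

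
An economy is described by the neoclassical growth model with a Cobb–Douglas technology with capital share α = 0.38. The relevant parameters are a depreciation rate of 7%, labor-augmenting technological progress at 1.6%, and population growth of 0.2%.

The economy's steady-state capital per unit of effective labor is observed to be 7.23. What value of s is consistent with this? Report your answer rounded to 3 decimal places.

s ≈ 0.300

At the steady state, Δk = 0, so s·k^α = (n + g + δ)·k.
So s / (n + g + δ) = (k*)^(1−α) = 7.23^0.62 = 3.4093.
Therefore s = 3.4093 × (n + g + δ) = 3.4093 × 0.088 = 0.3000.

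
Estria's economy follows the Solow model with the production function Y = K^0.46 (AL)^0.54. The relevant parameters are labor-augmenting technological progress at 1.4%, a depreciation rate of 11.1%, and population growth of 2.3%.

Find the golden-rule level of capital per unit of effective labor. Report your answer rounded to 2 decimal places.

k_gold ≈ 8.17

The golden rule sets f'(k) = n + g + δ, i.e. α·k^(α−1) = n + g + δ.
So k^(1−α) = α / (n + g + δ) = 0.46 / 0.148 = 3.1081.
k_gold = 3.1081^(1/0.54) ≈ 8.1663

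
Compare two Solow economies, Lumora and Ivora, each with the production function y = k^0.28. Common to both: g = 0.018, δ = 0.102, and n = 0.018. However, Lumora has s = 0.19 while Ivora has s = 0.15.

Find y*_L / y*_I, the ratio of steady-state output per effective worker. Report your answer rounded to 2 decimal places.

Steady-state y* = [s/(n + g + δ)]^(α/(1−α)), so the ratio is [ (s_L/(n + g + δ)_L) / (s_I/(n + g + δ)_I) ]^0.3889.
s_L/(n + g + δ)_L = 0.19/0.138 = 1.3768; s_I/(n + g + δ)_I = 0.15/0.138 = 1.0870.
Ratio = (1.3768/1.0870)^0.3889 = 1.2666^0.3889 ≈ 1.0963

ratio ≈ 1.10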